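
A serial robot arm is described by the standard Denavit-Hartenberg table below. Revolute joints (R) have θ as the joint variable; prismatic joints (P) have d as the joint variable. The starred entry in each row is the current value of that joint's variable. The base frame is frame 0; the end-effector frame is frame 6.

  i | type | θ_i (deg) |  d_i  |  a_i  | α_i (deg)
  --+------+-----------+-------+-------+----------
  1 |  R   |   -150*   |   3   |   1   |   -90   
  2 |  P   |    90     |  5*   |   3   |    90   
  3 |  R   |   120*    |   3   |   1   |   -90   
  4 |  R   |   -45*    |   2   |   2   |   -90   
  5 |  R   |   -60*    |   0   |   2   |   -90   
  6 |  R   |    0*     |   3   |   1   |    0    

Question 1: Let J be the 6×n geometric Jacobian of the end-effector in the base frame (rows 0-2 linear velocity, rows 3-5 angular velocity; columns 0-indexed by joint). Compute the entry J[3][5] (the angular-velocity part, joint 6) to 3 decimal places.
axis z_5 = (-0.1402,-0.9820,-0.1268); lever o_n−o_5 = (-0.7901,-3.0129,0.5463)
cross product → J_v[:, 5] = (-0.9186,0.1768,-0.3536)
J_ω[:, 5] = z_5
entry J[3][5] = -0.1402

-0.140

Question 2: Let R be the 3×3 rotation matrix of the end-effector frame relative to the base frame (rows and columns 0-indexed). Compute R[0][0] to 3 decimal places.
-0.370

End-effector x-axis (col 0 of R) = (-0.3696,-0.0669,0.9268)
R[0][0] = -0.3696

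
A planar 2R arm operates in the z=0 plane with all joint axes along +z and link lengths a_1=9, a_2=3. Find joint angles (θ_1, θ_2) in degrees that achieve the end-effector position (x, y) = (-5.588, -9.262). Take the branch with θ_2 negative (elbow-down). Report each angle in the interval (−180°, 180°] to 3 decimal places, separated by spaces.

cos θ_2 = (117.0104−9²−3²)/(2·9·3) = 0.5002; θ_2 = -59.9873° (elbow-down)
β = atan2(-9.2620,-5.5880) = -121.1036°; ψ = atan2(-2.5977,10.5006) = -13.8954°
θ_1 = β − ψ = -107.2082°

-107.208 -59.987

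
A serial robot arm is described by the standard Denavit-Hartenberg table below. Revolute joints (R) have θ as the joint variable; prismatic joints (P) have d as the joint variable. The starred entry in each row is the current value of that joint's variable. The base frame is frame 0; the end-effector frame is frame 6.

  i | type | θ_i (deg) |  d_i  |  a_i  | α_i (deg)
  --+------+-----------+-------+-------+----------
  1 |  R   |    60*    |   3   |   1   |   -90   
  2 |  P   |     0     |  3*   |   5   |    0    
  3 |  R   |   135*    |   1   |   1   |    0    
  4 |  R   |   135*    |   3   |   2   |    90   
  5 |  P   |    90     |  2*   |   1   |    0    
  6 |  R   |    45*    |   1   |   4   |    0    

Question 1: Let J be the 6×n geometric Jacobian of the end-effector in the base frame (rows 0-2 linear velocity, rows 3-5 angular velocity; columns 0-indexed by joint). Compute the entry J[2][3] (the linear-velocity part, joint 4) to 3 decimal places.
3.000

axis z_3 = (-0.8660,0.5000,0.0000); lever o_n−o_3 = (-7.4136,0.8161,-0.8284)
cross product → J_v[:, 3] = (-0.4142,-0.7174,3.0000)
J_ω[:, 3] = z_3
entry J[2][3] = 3.0000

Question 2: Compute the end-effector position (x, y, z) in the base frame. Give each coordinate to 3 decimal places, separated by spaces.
-8.231 7.400 1.464

after link 1: o_1 = (0.5000, 0.8660, 3.0000)
after link 2: o_2 = (0.4019, 6.6962, 3.0000)
after link 3: o_3 = (-0.8177, 6.5838, 2.2929)
after link 4: o_4 = (-3.4157, 8.0838, 4.2929)
after link 5: o_5 = (-5.2818, 6.8517, 4.2929)
after link 6: o_6 = (-8.2312, 7.3999, 1.4645)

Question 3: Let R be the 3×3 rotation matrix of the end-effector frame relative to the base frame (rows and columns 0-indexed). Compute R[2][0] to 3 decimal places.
End-effector x-axis (col 0 of R) = (-0.6124,0.3536,-0.7071)
R[2][0] = -0.7071

-0.707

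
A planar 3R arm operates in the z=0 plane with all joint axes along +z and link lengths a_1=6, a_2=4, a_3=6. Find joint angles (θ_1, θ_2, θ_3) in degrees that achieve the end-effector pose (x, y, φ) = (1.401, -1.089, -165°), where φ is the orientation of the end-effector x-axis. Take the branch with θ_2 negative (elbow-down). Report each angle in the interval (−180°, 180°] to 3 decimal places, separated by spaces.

37.376 -89.993 -112.383

wrist centre = target − a_3·(cos φ, sin φ) = (7.1966, 0.4639)
cos θ_2 = (52.0056−6²−4²)/(2·6·4) = 0.0001; θ_2 = -89.9933° (elbow-down)
β = atan2(0.4639,7.1966) = 3.6884°; ψ = atan2(-4.0000,6.0005) = -33.6880°
θ_1 = β − ψ = 37.3764°
θ_3 = φ − θ_1 − θ_2 = -112.3831° (wrapped to (-180°,180°])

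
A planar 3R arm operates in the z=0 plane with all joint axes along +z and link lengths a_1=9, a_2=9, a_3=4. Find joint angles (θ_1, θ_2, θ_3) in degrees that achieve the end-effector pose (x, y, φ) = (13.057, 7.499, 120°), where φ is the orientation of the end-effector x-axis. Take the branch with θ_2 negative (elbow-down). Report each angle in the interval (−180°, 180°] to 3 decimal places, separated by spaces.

45.003 -60.003 135.000

wrist centre = target − a_3·(cos φ, sin φ) = (15.0570, 4.0349)
cos θ_2 = (242.9937−9²−9²)/(2·9·9) = 0.5000; θ_2 = -60.0026° (elbow-down)
β = atan2(4.0349,15.0570) = 15.0014°; ψ = atan2(-7.7944,13.4996) = -30.0013°
θ_1 = β − ψ = 45.0027°
θ_3 = φ − θ_1 − θ_2 = 134.9999° (wrapped to (-180°,180°])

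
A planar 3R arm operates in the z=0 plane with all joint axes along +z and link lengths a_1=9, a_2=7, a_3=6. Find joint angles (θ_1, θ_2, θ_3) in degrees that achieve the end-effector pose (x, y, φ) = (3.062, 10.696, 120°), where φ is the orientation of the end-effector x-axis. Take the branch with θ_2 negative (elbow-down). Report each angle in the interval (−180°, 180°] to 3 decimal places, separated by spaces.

wrist centre = target − a_3·(cos φ, sin φ) = (6.0620, 5.4998)
cos θ_2 = (66.9962−9²−7²)/(2·9·7) = -0.5000; θ_2 = -120.0020° (elbow-down)
β = atan2(5.4998,6.0620) = 42.2164°; ψ = atan2(-6.0621,5.4998) = -47.7842°
θ_1 = β − ψ = 90.0006°
θ_3 = φ − θ_1 − θ_2 = 150.0014° (wrapped to (-180°,180°])

90.001 -120.002 150.001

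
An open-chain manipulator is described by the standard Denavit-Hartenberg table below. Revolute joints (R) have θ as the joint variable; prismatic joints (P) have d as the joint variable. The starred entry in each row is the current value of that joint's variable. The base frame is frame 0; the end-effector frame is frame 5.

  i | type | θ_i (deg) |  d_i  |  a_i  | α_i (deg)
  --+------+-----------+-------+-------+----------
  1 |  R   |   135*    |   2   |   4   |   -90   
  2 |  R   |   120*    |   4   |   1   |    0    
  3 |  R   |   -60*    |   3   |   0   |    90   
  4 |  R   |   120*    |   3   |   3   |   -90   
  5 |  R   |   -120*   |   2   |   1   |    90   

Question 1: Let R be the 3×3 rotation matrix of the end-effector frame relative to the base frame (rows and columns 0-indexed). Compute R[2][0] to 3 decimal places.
End-effector x-axis (col 0 of R) = (-0.3125,0.9249,0.2165)
R[2][0] = 0.2165

0.217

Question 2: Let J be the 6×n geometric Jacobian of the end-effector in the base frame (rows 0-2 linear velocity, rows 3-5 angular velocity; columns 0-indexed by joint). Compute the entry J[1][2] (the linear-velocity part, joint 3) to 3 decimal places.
axis z_2 = (-0.7071,-0.7071,0.0000); lever o_n−o_2 = (-4.2583,-1.6320,4.5155)
cross product → J_v[:, 2] = (-3.1930,3.1930,-1.8571)
J_ω[:, 2] = z_2
entry J[1][2] = 3.1930

3.193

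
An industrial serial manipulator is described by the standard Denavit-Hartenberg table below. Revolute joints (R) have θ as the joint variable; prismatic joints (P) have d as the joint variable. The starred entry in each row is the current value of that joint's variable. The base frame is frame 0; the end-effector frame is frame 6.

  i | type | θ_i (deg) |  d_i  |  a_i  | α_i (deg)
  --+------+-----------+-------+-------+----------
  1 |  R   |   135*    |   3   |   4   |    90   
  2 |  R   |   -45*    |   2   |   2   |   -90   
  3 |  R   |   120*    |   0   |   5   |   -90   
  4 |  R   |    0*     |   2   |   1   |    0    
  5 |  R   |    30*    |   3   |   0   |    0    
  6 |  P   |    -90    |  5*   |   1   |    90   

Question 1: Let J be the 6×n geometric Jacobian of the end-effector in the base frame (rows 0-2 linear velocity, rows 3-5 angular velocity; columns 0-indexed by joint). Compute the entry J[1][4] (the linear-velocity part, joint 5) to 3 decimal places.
axis z_4 = (0.7866,-0.0795,0.6124); lever o_n−o_4 = (5.6783,-0.6338,5.6881)
cross product → J_v[:, 4] = (-0.0638,-0.9968,-0.0474)
J_ω[:, 4] = z_4
entry J[1][4] = -0.9968

-0.997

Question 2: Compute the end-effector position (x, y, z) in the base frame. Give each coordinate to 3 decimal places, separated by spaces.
after link 1: o_1 = (-2.8284, 2.8284, 3.0000)
after link 2: o_2 = (-2.4142, 5.2426, 1.5858)
after link 3: o_3 = (-4.2261, 0.9308, 3.3536)
after link 4: o_4 = (-3.0153, -0.0905, 4.9319)
after link 5: o_5 = (-0.6556, -0.3289, 6.7690)
after link 6: o_6 = (2.6630, -0.7244, 10.6200)

2.663 -0.724 10.620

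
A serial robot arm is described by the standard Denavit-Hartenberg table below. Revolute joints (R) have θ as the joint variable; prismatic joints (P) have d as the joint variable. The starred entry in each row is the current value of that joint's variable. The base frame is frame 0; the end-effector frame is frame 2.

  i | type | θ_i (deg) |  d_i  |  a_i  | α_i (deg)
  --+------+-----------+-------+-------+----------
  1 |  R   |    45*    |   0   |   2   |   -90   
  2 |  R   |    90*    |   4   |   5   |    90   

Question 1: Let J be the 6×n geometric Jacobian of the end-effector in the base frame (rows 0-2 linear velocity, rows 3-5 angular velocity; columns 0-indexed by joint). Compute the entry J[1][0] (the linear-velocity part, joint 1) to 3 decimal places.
-1.414

axis z_0 = ẑ; lever o_n−o_0 = (-1.4142,4.2426,-5.0000)
cross product → J_v[:, 0] = (-4.2426,-1.4142,0.0000)
J_ω[:, 0] = z_0
entry J[1][0] = -1.4142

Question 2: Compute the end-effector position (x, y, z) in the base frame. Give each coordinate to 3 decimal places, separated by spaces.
-1.414 4.243 -5.000

after link 1: o_1 = (1.4142, 1.4142, 0.0000)
after link 2: o_2 = (-1.4142, 4.2426, -5.0000)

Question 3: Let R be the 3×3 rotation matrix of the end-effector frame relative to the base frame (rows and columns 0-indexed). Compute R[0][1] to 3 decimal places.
-0.707

End-effector y-axis (col 1 of R) = (-0.7071,0.7071,0.0000)
R[0][1] = -0.7071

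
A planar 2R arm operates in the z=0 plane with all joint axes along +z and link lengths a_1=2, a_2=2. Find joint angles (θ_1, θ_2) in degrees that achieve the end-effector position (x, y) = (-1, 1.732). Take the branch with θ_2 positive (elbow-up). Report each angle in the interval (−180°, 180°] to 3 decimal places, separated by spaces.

60.000 120.001

cos θ_2 = (3.9998−2²−2²)/(2·2·2) = -0.5000; θ_2 = 120.0015° (elbow-up)
β = atan2(1.7320,-1.0000) = 120.0007°; ψ = atan2(1.7320,1.0000) = 60.0007°
θ_1 = β − ψ = 60.0000°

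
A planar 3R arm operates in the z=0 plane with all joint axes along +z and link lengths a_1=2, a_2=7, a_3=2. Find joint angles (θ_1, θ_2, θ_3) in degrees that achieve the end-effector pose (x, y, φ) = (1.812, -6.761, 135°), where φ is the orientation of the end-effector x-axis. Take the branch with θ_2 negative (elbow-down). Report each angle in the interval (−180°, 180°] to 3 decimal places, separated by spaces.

wrist centre = target − a_3·(cos φ, sin φ) = (3.2262, -8.1752)
cos θ_2 = (77.2426−2²−7²)/(2·2·7) = 0.8658; θ_2 = -30.0251° (elbow-down)
β = atan2(-8.1752,3.2262) = -68.4641°; ψ = atan2(-3.5027,8.0606) = -23.4868°
θ_1 = β − ψ = -44.9774°
θ_3 = φ − θ_1 − θ_2 = -149.9975° (wrapped to (-180°,180°])

-44.977 -30.025 -149.998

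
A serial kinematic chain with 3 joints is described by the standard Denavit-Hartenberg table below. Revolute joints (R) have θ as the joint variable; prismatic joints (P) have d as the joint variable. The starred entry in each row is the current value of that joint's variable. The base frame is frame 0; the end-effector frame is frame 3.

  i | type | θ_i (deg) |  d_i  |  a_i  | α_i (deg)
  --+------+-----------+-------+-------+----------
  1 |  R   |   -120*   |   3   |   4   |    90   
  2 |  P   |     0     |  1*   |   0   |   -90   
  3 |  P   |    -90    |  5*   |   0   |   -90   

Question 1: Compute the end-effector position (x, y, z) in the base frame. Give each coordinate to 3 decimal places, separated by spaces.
after link 1: o_1 = (-2.0000, -3.4641, 3.0000)
after link 2: o_2 = (-2.8660, -2.9641, 3.0000)
after link 3: o_3 = (-2.8660, -2.9641, 8.0000)

-2.866 -2.964 8.000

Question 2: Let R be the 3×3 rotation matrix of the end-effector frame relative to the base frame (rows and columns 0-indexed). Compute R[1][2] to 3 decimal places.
-0.866

End-effector z-axis (col 2 of R) = (-0.5000,-0.8660,0.0000)
R[1][2] = -0.8660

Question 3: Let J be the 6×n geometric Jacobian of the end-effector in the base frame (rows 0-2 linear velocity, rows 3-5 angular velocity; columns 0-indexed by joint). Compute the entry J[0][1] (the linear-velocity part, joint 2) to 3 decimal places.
prismatic axis z_1 = (-0.8660,0.5000,0.0000)
J_v[:, 1] = z_1; J_ω[:, 1] = (0,0,0)
entry J[0][1] = -0.8660

-0.866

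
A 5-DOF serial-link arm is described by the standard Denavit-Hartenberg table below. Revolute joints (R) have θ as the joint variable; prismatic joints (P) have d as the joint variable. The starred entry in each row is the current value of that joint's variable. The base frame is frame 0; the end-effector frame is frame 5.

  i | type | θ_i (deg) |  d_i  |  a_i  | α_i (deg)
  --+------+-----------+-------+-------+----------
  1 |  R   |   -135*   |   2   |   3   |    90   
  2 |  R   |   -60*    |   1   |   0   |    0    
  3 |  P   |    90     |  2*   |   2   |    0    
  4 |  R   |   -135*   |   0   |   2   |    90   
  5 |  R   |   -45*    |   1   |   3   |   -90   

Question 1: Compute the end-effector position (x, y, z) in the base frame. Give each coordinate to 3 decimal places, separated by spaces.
-2.530 -1.287 -0.722

after link 1: o_1 = (-2.1213, -2.1213, 2.0000)
after link 2: o_2 = (-2.8284, -1.4142, 2.0000)
after link 3: o_3 = (-5.4674, -1.2247, 3.0000)
after link 4: o_4 = (-5.1014, -0.8587, 1.0681)
after link 5: o_5 = (-2.5301, -1.2875, -0.7221)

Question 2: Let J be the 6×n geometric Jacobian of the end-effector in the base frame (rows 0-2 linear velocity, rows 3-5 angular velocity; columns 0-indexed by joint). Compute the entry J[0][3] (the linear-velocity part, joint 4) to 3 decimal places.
axis z_3 = (-0.7071,0.7071,0.0000); lever o_n−o_3 = (2.9373,-0.0627,-3.7221)
cross product → J_v[:, 3] = (-2.6319,-2.6319,-2.0326)
J_ω[:, 3] = z_3
entry J[0][3] = -2.6319

-2.632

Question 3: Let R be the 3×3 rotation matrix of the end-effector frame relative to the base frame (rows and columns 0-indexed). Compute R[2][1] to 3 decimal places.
End-effector y-axis (col 1 of R) = (-0.6830,-0.6830,-0.2588)
R[2][1] = -0.2588

-0.259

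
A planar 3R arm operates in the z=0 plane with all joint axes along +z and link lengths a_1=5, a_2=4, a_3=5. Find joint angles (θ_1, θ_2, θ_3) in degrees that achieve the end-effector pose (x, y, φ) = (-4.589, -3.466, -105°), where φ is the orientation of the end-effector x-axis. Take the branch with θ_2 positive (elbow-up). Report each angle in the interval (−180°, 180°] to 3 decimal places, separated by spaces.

wrist centre = target − a_3·(cos φ, sin φ) = (-3.2949, 1.3636)
cos θ_2 = (12.7159−5²−4²)/(2·5·4) = -0.7071; θ_2 = 134.9997° (elbow-up)
β = atan2(1.3636,-3.2949) = 157.5173°; ψ = atan2(2.8284,2.1716) = 52.4841°
θ_1 = β − ψ = 105.0332°
θ_3 = φ − θ_1 − θ_2 = 14.9671° (wrapped to (-180°,180°])

105.033 135.000 14.967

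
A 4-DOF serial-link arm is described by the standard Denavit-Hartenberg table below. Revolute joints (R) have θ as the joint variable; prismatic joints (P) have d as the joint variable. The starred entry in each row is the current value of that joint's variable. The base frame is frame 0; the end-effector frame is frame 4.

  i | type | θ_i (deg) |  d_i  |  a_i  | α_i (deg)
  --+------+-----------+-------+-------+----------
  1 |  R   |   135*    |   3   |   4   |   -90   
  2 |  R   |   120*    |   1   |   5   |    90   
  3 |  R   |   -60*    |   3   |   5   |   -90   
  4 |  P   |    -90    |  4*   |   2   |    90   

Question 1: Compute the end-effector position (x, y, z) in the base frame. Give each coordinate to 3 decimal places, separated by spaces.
after link 1: o_1 = (-2.8284, 2.8284, 3.0000)
after link 2: o_2 = (-1.7678, 0.3536, -1.3301)
after link 3: o_3 = (0.3409, 4.3686, -4.9952)
after link 4: o_4 = (-1.0734, 2.9544, -8.9952)

-1.073 2.954 -8.995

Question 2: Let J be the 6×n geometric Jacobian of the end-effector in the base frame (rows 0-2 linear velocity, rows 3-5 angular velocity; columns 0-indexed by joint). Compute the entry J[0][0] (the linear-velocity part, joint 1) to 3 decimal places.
axis z_0 = ẑ; lever o_n−o_0 = (-1.0734,2.9544,-8.9952)
cross product → J_v[:, 0] = (-2.9544,-1.0734,0.0000)
J_ω[:, 0] = z_0
entry J[0][0] = -2.9544

-2.954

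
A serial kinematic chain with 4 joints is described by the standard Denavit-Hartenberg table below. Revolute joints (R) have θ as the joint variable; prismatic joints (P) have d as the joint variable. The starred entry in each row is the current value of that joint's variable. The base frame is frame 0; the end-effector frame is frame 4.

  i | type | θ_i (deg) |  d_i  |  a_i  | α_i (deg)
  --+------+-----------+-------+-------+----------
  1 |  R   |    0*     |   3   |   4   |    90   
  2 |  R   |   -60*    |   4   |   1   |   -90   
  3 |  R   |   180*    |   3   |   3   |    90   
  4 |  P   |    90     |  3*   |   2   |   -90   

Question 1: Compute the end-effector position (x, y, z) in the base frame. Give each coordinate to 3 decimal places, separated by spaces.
after link 1: o_1 = (4.0000, 0.0000, 3.0000)
after link 2: o_2 = (4.5000, -4.0000, 2.1340)
after link 3: o_3 = (5.5981, -4.0000, 6.2321)
after link 4: o_4 = (7.3301, -1.0000, 7.2321)

7.330 -1.000 7.232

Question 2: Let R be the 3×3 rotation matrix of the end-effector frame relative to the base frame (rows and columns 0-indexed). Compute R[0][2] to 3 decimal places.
0.500

End-effector z-axis (col 2 of R) = (0.5000,-0.0000,-0.8660)
R[0][2] = 0.5000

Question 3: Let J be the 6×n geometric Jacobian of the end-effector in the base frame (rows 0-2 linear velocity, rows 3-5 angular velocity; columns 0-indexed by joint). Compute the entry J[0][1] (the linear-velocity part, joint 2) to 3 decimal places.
-4.232

axis z_1 = (0.0000,-1.0000,0.0000); lever o_n−o_1 = (3.3301,-1.0000,4.2321)
cross product → J_v[:, 1] = (-4.2321,0.0000,3.3301)
J_ω[:, 1] = z_1
entry J[0][1] = -4.2321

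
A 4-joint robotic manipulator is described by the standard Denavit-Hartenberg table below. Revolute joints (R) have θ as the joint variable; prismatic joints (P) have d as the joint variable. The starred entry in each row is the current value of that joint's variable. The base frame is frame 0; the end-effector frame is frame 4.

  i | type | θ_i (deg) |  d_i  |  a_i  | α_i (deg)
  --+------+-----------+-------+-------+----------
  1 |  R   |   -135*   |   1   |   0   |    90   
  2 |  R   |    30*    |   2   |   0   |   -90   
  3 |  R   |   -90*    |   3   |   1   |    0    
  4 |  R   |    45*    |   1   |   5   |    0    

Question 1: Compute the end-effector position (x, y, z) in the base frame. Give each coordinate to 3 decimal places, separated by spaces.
-5.372 3.870 6.232

after link 1: o_1 = (0.0000, 0.0000, 1.0000)
after link 2: o_2 = (-1.4142, 1.4142, 1.0000)
after link 3: o_3 = (-1.0607, 3.1820, 3.5981)
after link 4: o_4 = (-5.3722, 3.8705, 6.2319)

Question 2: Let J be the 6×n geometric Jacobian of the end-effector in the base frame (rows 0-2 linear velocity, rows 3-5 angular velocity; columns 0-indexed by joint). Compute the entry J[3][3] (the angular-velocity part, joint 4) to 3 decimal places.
0.354

axis z_3 = (0.3536,0.3536,0.8660); lever o_n−o_3 = (-4.3115,0.6885,2.6338)
cross product → J_v[:, 3] = (0.3349,-4.6651,1.7678)
J_ω[:, 3] = z_3
entry J[3][3] = 0.3536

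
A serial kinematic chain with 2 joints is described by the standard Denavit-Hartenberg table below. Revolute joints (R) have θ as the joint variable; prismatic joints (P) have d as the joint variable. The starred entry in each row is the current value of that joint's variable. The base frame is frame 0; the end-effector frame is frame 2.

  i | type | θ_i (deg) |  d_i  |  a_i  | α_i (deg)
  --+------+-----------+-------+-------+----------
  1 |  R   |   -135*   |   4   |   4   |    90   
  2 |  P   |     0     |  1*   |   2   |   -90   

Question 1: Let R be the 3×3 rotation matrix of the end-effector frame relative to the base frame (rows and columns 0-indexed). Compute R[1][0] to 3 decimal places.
-0.707

End-effector x-axis (col 0 of R) = (-0.7071,-0.7071,0.0000)
R[1][0] = -0.7071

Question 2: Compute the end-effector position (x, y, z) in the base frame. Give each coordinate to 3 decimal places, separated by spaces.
after link 1: o_1 = (-2.8284, -2.8284, 4.0000)
after link 2: o_2 = (-4.9497, -3.5355, 4.0000)

-4.950 -3.536 4.000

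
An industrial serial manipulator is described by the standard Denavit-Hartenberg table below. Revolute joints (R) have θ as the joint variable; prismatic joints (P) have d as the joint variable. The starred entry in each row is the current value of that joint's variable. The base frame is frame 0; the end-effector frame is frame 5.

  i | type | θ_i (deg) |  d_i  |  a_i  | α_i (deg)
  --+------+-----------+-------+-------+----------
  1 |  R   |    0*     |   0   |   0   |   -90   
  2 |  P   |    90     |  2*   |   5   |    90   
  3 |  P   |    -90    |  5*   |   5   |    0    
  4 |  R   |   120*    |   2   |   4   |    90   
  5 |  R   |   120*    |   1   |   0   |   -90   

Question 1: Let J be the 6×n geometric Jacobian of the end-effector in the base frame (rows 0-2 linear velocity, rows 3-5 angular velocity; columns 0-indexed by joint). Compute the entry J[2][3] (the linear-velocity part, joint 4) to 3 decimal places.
1.134

axis z_3 = (1.0000,0.0000,0.0000); lever o_n−o_3 = (2.0000,1.1340,-3.9641)
cross product → J_v[:, 3] = (-0.0000,3.9641,1.1340)
J_ω[:, 3] = z_3
entry J[2][3] = 1.1340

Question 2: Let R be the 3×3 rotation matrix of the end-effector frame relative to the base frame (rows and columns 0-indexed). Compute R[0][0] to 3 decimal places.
End-effector x-axis (col 0 of R) = (0.8660,-0.2500,0.4330)
R[0][0] = 0.8660

0.866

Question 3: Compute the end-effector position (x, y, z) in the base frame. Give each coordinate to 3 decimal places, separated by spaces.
7.000 -1.866 -8.964

after link 1: o_1 = (0.0000, 0.0000, 0.0000)
after link 2: o_2 = (0.0000, 2.0000, -5.0000)
after link 3: o_3 = (5.0000, -3.0000, -5.0000)
after link 4: o_4 = (7.0000, -1.0000, -8.4641)
after link 5: o_5 = (7.0000, -1.8660, -8.9641)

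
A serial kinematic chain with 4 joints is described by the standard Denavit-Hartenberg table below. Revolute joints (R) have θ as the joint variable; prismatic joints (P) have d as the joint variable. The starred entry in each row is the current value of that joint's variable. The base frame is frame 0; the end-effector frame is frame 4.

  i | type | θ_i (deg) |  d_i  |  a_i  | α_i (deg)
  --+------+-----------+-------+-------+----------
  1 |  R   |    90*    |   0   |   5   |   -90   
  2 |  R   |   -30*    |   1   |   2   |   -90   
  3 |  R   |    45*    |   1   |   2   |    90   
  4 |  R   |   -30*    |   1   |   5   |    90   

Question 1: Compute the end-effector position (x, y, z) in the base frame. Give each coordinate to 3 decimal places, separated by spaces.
after link 1: o_1 = (0.0000, 5.0000, 0.0000)
after link 2: o_2 = (-1.0000, 6.7321, 1.0000)
after link 3: o_3 = (0.4142, 8.4568, 0.8411)
after link 4: o_4 = (2.7690, 10.4708, 4.8906)

2.769 10.471 4.891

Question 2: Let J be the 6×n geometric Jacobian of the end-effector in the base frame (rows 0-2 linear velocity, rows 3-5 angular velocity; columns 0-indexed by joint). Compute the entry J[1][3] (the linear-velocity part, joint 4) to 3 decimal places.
3.696

axis z_3 = (-0.7071,0.6124,0.3536); lever o_n−o_3 = (2.3548,2.0140,4.0495)
cross product → J_v[:, 3] = (1.7678,3.6960,-2.8661)
J_ω[:, 3] = z_3
entry J[1][3] = 3.6960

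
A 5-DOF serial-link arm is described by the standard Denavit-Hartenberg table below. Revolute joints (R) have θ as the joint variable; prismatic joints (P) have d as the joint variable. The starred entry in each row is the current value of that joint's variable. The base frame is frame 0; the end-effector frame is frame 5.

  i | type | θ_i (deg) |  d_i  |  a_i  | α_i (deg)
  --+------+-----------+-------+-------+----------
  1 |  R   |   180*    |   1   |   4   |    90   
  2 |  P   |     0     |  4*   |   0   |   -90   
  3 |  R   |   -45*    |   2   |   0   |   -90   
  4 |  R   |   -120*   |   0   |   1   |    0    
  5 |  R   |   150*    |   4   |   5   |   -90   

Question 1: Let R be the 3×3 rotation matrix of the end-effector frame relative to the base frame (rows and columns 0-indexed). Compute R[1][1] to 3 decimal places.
0.707

End-effector y-axis (col 1 of R) = (0.7071,0.7071,-0.0000)
R[1][1] = 0.7071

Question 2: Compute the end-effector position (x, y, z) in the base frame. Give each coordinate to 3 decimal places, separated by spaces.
after link 1: o_1 = (-4.0000, 0.0000, 1.0000)
after link 2: o_2 = (-4.0000, 4.0000, 1.0000)
after link 3: o_3 = (-4.0000, 4.0000, 3.0000)
after link 4: o_4 = (-3.6464, 3.6464, 3.8660)
after link 5: o_5 = (-9.5367, 3.8799, 1.3660)

-9.537 3.880 1.366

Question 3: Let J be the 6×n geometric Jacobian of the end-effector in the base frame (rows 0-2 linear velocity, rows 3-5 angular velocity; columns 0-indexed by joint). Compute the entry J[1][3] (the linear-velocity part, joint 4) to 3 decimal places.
-1.155

axis z_3 = (-0.7071,-0.7071,0.0000); lever o_n−o_3 = (-5.5367,-0.1201,-1.6340)
cross product → J_v[:, 3] = (1.1554,-1.1554,-3.8301)
J_ω[:, 3] = z_3
entry J[1][3] = -1.1554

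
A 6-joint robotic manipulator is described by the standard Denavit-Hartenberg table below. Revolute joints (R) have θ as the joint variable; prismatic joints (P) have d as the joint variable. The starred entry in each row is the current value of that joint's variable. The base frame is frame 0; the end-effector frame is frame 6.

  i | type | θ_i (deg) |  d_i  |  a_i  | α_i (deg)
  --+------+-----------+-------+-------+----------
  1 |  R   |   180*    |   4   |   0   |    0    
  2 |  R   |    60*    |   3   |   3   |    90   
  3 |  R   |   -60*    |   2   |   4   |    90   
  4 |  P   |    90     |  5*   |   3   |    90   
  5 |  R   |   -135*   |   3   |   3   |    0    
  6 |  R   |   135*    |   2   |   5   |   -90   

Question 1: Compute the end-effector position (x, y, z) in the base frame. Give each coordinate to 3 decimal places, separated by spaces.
after link 1: o_1 = (0.0000, 0.0000, 4.0000)
after link 2: o_2 = (-1.5000, -2.5981, 7.0000)
after link 3: o_3 = (-4.2321, -3.3301, 3.5359)
after link 4: o_4 = (-4.6651, 1.9199, 1.0359)
after link 5: o_5 = (-4.4965, -2.0308, -0.5015)
after link 6: o_6 = (-9.3266, -0.3968, -2.2336)

-9.327 -0.397 -2.234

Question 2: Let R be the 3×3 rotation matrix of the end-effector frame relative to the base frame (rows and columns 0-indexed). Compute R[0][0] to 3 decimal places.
-0.866

End-effector x-axis (col 0 of R) = (-0.8660,0.5000,0.0000)
R[0][0] = -0.8660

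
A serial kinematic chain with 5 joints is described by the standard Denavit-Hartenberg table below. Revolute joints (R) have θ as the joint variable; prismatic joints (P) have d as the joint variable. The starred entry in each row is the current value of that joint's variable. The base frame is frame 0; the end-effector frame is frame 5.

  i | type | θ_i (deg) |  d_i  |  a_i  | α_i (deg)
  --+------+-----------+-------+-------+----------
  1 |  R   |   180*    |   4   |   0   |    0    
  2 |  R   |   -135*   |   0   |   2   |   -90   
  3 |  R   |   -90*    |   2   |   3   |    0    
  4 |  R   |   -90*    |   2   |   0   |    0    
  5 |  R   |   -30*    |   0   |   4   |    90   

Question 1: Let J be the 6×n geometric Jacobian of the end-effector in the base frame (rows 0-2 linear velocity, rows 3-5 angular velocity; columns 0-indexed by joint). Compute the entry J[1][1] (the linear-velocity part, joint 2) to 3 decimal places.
axis z_1 = (0.0000,0.0000,1.0000); lever o_n−o_1 = (-3.8637,1.7932,1.0000)
cross product → J_v[:, 1] = (-1.7932,-3.8637,0.0000)
J_ω[:, 1] = z_1
entry J[1][1] = -3.8637

-3.864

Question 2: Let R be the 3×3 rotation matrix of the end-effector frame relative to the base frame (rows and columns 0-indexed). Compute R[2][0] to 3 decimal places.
-0.500

End-effector x-axis (col 0 of R) = (-0.6124,-0.6124,-0.5000)
R[2][0] = -0.5000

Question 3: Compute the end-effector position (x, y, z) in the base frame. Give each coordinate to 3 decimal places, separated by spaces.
-3.864 1.793 5.000

after link 1: o_1 = (0.0000, 0.0000, 4.0000)
after link 2: o_2 = (1.4142, 1.4142, 4.0000)
after link 3: o_3 = (0.0000, 2.8284, 7.0000)
after link 4: o_4 = (-1.4142, 4.2426, 7.0000)
after link 5: o_5 = (-3.8637, 1.7932, 5.0000)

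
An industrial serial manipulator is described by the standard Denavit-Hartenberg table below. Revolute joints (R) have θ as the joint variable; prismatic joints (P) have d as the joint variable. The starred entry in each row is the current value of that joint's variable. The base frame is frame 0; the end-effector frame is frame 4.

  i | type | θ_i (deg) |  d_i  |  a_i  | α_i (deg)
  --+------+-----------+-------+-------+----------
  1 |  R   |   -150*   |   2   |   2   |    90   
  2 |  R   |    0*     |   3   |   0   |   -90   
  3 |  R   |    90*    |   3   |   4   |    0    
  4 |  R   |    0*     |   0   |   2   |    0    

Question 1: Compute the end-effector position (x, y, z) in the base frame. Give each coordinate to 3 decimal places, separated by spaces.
-0.232 -3.598 5.000

after link 1: o_1 = (-1.7321, -1.0000, 2.0000)
after link 2: o_2 = (-3.2321, 1.5981, 2.0000)
after link 3: o_3 = (-1.2321, -1.8660, 5.0000)
after link 4: o_4 = (-0.2321, -3.5981, 5.0000)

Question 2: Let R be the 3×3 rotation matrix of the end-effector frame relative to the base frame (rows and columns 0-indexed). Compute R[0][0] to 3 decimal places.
End-effector x-axis (col 0 of R) = (0.5000,-0.8660,0.0000)
R[0][0] = 0.5000

0.500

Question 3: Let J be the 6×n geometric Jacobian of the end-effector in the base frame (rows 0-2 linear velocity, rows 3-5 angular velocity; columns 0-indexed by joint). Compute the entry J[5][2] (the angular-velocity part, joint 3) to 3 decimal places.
axis z_2 = (0.0000,0.0000,1.0000); lever o_n−o_2 = (3.0000,-5.1962,3.0000)
cross product → J_v[:, 2] = (5.1962,3.0000,-0.0000)
J_ω[:, 2] = z_2
entry J[5][2] = 1.0000

1.000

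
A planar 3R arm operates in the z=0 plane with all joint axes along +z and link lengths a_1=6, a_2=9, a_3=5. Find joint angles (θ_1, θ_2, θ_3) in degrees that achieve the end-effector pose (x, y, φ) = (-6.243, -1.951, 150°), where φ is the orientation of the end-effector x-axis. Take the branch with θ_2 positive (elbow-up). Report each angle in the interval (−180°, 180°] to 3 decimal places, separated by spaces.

wrist centre = target − a_3·(cos φ, sin φ) = (-1.9129, -4.4510)
cos θ_2 = (23.4705−6²−9²)/(2·6·9) = -0.8660; θ_2 = 149.9987° (elbow-up)
β = atan2(-4.4510,-1.9129) = -113.2562°; ψ = atan2(4.5002,-1.7941) = 111.7361°
θ_1 = β − ψ = -224.9924°
θ_3 = φ − θ_1 − θ_2 = -135.0063° (wrapped to (-180°,180°])

135.008 149.999 -135.006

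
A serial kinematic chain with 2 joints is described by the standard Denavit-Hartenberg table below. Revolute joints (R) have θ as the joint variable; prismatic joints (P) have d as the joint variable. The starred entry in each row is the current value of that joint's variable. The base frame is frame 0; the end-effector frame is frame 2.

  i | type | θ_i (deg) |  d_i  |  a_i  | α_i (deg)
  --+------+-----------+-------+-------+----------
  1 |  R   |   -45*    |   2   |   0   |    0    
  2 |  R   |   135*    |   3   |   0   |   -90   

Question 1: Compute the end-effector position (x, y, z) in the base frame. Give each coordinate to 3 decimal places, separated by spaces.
0.000 0.000 5.000

after link 1: o_1 = (0.0000, 0.0000, 2.0000)
after link 2: o_2 = (0.0000, 0.0000, 5.0000)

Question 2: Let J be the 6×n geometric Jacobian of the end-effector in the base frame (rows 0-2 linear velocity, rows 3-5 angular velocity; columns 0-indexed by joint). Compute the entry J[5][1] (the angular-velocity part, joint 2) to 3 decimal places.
axis z_1 = (0.0000,0.0000,1.0000); lever o_n−o_1 = (0.0000,0.0000,3.0000)
cross product → J_v[:, 1] = (0.0000,0.0000,0.0000)
J_ω[:, 1] = z_1
entry J[5][1] = 1.0000

1.000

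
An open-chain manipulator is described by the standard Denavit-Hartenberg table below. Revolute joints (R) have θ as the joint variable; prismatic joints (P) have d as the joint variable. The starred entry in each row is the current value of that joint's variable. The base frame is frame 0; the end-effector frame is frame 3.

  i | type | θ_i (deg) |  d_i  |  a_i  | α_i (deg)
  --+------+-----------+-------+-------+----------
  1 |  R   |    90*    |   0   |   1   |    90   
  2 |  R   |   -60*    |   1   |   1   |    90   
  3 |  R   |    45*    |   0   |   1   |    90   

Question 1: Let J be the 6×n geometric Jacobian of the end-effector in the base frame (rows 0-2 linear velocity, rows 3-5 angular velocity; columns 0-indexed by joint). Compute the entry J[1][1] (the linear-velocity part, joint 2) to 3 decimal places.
1.478

axis z_1 = (1.0000,-0.0000,0.0000); lever o_n−o_1 = (1.7071,0.8536,-1.4784)
cross product → J_v[:, 1] = (0.0000,1.4784,0.8536)
J_ω[:, 1] = z_1
entry J[1][1] = 1.4784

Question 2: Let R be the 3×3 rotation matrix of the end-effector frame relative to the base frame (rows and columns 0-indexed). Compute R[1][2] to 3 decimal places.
End-effector z-axis (col 2 of R) = (-0.7071,0.3536,-0.6124)
R[1][2] = 0.3536

0.354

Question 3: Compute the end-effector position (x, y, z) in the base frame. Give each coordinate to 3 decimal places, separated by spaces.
after link 1: o_1 = (0.0000, 1.0000, 0.0000)
after link 2: o_2 = (1.0000, 1.5000, -0.8660)
after link 3: o_3 = (1.7071, 1.8536, -1.4784)

1.707 1.854 -1.478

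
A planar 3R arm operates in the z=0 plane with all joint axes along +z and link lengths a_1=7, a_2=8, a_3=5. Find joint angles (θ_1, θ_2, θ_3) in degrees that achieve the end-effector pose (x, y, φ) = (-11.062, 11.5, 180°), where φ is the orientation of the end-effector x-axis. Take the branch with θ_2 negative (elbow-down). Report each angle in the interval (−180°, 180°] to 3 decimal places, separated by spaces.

150.000 -60.001 90.001

wrist centre = target − a_3·(cos φ, sin φ) = (-6.0620, 11.5000)
cos θ_2 = (168.9978−7²−8²)/(2·7·8) = 0.5000; θ_2 = -60.0013° (elbow-down)
β = atan2(11.5000,-6.0620) = 117.7951°; ψ = atan2(-6.9283,10.9998) = -32.2049°
θ_1 = β − ψ = 150.0000°
θ_3 = φ − θ_1 − θ_2 = 90.0013° (wrapped to (-180°,180°])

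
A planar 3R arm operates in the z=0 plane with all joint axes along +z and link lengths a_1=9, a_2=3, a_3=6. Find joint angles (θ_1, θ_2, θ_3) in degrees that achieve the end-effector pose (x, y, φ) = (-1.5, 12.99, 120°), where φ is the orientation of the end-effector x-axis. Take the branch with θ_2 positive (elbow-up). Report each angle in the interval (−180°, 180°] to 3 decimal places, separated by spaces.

60.000 120.007 -60.007

wrist centre = target − a_3·(cos φ, sin φ) = (1.5000, 7.7938)
cos θ_2 = (62.9941−9²−3²)/(2·9·3) = -0.5001; θ_2 = 120.0073° (elbow-up)
β = atan2(7.7938,1.5000) = 79.1061°; ψ = atan2(2.5979,7.4997) = 19.1061°
θ_1 = β − ψ = 60.0000°
θ_3 = φ − θ_1 − θ_2 = -60.0073° (wrapped to (-180°,180°])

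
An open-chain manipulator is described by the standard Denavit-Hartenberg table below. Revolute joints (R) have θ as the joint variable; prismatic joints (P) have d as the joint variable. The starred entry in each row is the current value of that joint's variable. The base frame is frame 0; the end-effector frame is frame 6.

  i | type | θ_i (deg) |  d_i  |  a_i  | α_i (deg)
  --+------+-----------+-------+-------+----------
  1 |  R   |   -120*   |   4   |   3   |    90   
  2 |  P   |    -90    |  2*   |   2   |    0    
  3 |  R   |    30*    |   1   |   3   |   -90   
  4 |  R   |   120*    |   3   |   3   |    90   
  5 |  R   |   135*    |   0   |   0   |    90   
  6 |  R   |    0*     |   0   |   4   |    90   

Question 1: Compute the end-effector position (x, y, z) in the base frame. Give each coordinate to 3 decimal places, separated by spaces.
after link 1: o_1 = (-1.5000, -2.5981, 4.0000)
after link 2: o_2 = (-3.2321, -1.5981, 2.0000)
after link 3: o_3 = (-4.8481, -2.3971, -0.5981)
after link 4: o_4 = (-3.5221, -5.2966, 2.2010)
after link 5: o_5 = (-3.5221, -5.2966, 2.2010)
after link 6: o_6 = (-7.2217, -6.8056, 2.3904)

-7.222 -6.806 2.390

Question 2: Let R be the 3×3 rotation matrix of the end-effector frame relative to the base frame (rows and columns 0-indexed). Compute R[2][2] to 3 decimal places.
End-effector z-axis (col 2 of R) = (-0.2165,0.6250,0.7500)
R[2][2] = 0.7500

0.750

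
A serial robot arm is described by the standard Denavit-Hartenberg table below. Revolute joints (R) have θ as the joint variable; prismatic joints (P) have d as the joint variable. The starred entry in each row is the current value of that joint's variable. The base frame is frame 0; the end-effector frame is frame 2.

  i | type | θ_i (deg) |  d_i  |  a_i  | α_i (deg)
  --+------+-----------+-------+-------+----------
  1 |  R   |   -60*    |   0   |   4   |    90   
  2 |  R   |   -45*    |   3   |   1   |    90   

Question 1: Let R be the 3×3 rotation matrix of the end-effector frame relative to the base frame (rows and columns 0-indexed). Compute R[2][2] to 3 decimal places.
End-effector z-axis (col 2 of R) = (-0.3536,0.6124,-0.7071)
R[2][2] = -0.7071

-0.707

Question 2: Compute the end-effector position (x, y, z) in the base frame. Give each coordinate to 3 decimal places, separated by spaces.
after link 1: o_1 = (2.0000, -3.4641, 0.0000)
after link 2: o_2 = (-0.2445, -5.5765, -0.7071)

-0.245 -5.576 -0.707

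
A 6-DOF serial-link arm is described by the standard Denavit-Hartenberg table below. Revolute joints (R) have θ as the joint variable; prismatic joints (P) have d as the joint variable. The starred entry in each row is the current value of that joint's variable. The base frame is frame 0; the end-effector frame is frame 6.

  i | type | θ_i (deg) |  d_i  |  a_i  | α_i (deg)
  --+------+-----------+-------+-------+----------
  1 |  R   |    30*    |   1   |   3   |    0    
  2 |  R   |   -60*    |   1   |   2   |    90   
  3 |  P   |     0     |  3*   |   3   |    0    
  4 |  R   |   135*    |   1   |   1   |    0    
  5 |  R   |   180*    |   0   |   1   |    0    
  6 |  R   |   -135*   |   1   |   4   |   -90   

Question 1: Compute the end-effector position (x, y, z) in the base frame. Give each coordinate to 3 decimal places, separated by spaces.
after link 1: o_1 = (2.5981, 1.5000, 1.0000)
after link 2: o_2 = (4.3301, 0.5000, 2.0000)
after link 3: o_3 = (5.4282, -3.5981, 2.0000)
after link 4: o_4 = (4.3158, -4.1105, 2.7071)
after link 5: o_5 = (4.9282, -4.4641, 2.0000)
after link 6: o_6 = (0.9641, -3.3301, 2.0000)

0.964 -3.330 2.000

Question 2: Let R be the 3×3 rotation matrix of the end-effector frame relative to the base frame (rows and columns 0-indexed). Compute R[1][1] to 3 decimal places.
End-effector y-axis (col 1 of R) = (0.5000,0.8660,-0.0000)
R[1][1] = 0.8660

0.866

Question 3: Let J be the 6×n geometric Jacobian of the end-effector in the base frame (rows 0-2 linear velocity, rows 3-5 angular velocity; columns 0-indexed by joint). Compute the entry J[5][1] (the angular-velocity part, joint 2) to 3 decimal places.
1.000

axis z_1 = (0.0000,0.0000,1.0000); lever o_n−o_1 = (-1.6340,-4.8301,1.0000)
cross product → J_v[:, 1] = (4.8301,-1.6340,0.0000)
J_ω[:, 1] = z_1
entry J[5][1] = 1.0000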